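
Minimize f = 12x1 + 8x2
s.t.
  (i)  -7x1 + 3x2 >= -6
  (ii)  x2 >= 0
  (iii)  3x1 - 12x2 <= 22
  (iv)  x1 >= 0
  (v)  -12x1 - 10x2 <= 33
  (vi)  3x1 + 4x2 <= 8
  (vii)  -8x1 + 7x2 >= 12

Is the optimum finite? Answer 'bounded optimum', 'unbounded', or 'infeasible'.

bounded optimum

Feasible corners and f = 12x1 + 8x2:
  (0, 2) → f = 16
  (0, 12/7) → f = 96/7
  (8/53, 100/53) → f = 896/53
The feasible region has finitely many vertices and no improving ray; the minimum is 96/7 at (0, 12/7).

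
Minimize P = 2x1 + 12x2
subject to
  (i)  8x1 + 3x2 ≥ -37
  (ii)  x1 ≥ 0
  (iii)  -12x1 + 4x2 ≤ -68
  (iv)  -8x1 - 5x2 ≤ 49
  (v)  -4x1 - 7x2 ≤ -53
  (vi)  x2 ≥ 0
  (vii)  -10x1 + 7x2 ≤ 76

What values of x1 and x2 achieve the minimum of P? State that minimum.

Feasible corners and P = 2x1 + 12x2:
  (172/25, 91/25) → P = 1436/25
  (195/11, 398/11) → P = 5166/11
  (53/4, 0) → P = 53/2
The feasible region is unbounded (it extends along (7, 10), (1, 0)), but P strictly increases along every unbounded feasible direction, so there is no improving ray and the minimum is attained at a vertex.

At the optimal vertex, -4x1 - 7x2 = -53 and x2 = 0.
Solving simultaneously gives x1 = 53/4, x2 = 0.

x1 = 53/4, x2 = 0, minimum P = 53/2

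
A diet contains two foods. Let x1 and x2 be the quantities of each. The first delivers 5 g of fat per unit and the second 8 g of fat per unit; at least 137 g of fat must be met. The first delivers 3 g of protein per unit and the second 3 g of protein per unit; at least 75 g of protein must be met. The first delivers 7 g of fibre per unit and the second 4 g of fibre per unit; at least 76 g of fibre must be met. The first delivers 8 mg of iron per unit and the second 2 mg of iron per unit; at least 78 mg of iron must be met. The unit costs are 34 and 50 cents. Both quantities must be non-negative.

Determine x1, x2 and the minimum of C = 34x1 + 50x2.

x1 = 21, x2 = 4, minimum C = 914

Extreme points and C = 34x1 + 50x2:
  (0, 39) → C = 1950
  (137/5, 0) → C = 4658/5
  (21, 4) → C = 914
  (14/3, 61/3) → C = 3526/3
The feasible region is unbounded (it extends along (0, 1), (1, 0)), but C strictly increases along every unbounded feasible direction, so there is no improving ray and the minimum is attained at a vertex.

The optimum lies where 5x1 + 8x2 = 137 and 3x1 + 3x2 = 75.
Solving simultaneously gives x1 = 21, x2 = 4.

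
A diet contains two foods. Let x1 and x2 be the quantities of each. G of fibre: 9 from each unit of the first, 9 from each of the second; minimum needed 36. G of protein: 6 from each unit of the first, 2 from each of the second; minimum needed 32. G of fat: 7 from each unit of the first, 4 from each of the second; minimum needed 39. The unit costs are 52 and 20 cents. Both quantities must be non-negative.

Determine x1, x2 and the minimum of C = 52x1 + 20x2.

Corner points and C = 52x1 + 20x2:
  (0, 16) → C = 320
  (39/7, 0) → C = 2028/7
  (5, 1) → C = 280
The feasible region is unbounded (it extends along (0, 1), (1, 0)), but C strictly increases along every unbounded feasible direction, so there is no improving ray and the minimum is attained at a vertex.

At the optimal vertex, 6x1 + 2x2 = 32 and 7x1 + 4x2 = 39.
Solving simultaneously gives x1 = 5, x2 = 1.

x1 = 5, x2 = 1, minimum C = 280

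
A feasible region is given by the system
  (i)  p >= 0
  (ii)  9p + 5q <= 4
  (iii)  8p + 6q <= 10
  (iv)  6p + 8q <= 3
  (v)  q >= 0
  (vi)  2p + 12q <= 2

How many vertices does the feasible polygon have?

Of the 15 pairwise boundary intersections, those satisfying every inequality are:
  (0, 0)
  (0, 1/6)
  (17/42, 1/14)
  (4/9, 0)
  (5/14, 3/28)

5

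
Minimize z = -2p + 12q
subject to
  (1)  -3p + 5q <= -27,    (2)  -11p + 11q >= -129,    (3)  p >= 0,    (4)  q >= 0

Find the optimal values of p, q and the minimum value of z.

Corner points and z = -2p + 12q:
  (174/11, 45/11) → z = 192/11
  (9, 0) → z = -18
  (129/11, 0) → z = -258/11

The optimum lies where -11p + 11q = -129 and q = 0.
Solving simultaneously gives p = 129/11, q = 0.

p = 129/11, q = 0, minimum z = -258/11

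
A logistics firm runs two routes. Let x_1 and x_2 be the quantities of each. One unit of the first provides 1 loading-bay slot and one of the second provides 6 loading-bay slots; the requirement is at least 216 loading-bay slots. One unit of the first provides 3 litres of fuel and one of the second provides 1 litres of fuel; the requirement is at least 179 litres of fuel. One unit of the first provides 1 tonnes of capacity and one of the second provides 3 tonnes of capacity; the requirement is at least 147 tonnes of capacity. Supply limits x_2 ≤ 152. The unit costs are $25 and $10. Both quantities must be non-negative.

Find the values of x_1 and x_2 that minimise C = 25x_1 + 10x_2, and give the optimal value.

x_1 = 195/4, x_2 = 131/4, minimum C = 6185/4

Corner points and C = 25x_1 + 10x_2:
  (216, 0) → C = 5400
  (78, 23) → C = 2180
  (195/4, 131/4) → C = 6185/4
  (9, 152) → C = 1745
The feasible region is unbounded (it extends along (1, 0)), but C strictly increases along every unbounded feasible direction, so there is no improving ray and the minimum is attained at a vertex.

At the optimal vertex, 3x_1 + x_2 = 179 and x_1 + 3x_2 = 147.
Solving simultaneously gives x_1 = 195/4, x_2 = 131/4.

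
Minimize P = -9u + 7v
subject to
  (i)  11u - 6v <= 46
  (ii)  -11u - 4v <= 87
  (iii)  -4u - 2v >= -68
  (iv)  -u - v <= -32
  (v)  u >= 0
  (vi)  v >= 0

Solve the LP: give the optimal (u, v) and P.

u = 2, v = 30, minimum P = 192

Corner points and P = -9u + 7v:
  (2, 30) → P = 192
  (0, 34) → P = 238
  (0, 32) → P = 224

The optimum lies where -4u - 2v = -68 and -u - v = -32.
Solving simultaneously gives u = 2, v = 30.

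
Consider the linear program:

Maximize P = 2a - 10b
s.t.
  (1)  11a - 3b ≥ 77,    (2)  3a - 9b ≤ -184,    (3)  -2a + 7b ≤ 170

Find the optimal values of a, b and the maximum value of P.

a = 83/6, b = 451/18, maximum P = -2006/9

Vertices and P = 2a - 10b:
  (83/6, 451/18) → P = -2006/9
  (1049/71, 2024/71) → P = -18142/71
  (242/3, 142/3) → P = -312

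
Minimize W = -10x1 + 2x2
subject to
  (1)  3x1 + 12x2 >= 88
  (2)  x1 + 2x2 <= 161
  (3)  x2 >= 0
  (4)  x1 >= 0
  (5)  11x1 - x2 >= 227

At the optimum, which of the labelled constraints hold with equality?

(2) and (3)

Corner points and W = -10x1 + 2x2:
  (88/3, 0) → W = -880/3
  (2812/135, 287/135) → W = -9182/45
  (161, 0) → W = -1610
  (615/23, 1544/23) → W = -3062/23

The minimum is at (161, 0). Substituting into each constraint, equality holds for (2) and (3); the remaining constraints have slack.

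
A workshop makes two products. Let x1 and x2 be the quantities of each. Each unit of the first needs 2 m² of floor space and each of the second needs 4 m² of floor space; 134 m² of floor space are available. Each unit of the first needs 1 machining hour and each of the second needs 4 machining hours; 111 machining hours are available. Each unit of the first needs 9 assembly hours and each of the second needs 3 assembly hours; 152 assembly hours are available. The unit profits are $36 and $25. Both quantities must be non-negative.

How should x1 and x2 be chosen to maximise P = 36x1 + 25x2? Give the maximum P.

x1 = 25/3, x2 = 77/3, maximum P = 2825/3

Vertices and P = 36x1 + 25x2:
  (0, 0) → P = 0
  (0, 111/4) → P = 2775/4
  (152/9, 0) → P = 608
  (25/3, 77/3) → P = 2825/3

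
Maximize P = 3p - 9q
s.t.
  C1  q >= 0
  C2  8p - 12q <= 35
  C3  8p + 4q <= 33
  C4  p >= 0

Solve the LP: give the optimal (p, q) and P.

The binding constraints are q = 0 and 8p + 4q = 33.
Solving simultaneously gives p = 33/8, q = 0.

p = 33/8, q = 0, maximum P = 99/8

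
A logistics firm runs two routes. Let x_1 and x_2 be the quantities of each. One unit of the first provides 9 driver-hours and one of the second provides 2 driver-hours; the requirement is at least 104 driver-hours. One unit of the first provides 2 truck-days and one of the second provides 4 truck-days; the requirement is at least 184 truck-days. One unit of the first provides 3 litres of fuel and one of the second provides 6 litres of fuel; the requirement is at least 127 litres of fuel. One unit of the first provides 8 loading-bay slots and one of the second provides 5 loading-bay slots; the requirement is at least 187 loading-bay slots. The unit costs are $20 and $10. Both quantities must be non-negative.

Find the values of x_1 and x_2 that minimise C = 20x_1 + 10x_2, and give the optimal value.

The feasible region is unbounded (it extends along (0, 1), (1, 0)), but C strictly increases along every unbounded feasible direction, so there is no improving ray and the minimum is attained at a vertex.

x_1 = 3/2, x_2 = 181/4, minimum C = 965/2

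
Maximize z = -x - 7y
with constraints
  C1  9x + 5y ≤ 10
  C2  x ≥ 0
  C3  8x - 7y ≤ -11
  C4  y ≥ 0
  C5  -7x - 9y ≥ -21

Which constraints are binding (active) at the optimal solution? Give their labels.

Corner points and z = -x - 7y:
  (0, 2) → z = -14
  (15/103, 179/103) → z = -1268/103
  (0, 11/7) → z = -11

The maximum is at (0, 11/7). Substituting into each constraint, equality holds for C2 and C3; the remaining constraints have slack.

C2 and C3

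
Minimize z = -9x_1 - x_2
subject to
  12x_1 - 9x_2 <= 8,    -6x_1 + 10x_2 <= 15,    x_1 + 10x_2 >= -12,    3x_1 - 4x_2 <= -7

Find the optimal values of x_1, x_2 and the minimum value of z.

Extreme points and z = -9x_1 - x_2:
  (-27/7, -57/70) → z = 2487/70
  (-5/3, 1/2) → z = 29/2
  (-59/17, -29/34) → z = 1091/34

x_1 = -5/3, x_2 = 1/2, minimum z = 29/2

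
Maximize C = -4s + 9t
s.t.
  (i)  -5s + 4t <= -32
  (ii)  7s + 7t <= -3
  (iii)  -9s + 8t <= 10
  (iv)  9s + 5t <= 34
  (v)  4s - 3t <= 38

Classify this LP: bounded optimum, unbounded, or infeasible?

bounded optimum

Corner points and C = -4s + 9t:
  (212/63, -239/63) → C = -2999/63
  (257/49, -278/49) → C = -3530/49
The feasible region has finitely many vertices and no improving ray; the maximum is -2999/63 at (212/63, -239/63).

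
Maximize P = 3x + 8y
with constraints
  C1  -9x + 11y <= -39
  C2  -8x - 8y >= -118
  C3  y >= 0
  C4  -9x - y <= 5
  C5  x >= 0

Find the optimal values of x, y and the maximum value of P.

Corner points and P = 3x + 8y:
  (161/16, 75/16) → P = 1083/16
  (13/3, 0) → P = 13
  (59/4, 0) → P = 177/4

The binding constraints are -9x + 11y = -39 and -8x - 8y = -118.
Solving simultaneously gives x = 161/16, y = 75/16.

x = 161/16, y = 75/16, maximum P = 1083/16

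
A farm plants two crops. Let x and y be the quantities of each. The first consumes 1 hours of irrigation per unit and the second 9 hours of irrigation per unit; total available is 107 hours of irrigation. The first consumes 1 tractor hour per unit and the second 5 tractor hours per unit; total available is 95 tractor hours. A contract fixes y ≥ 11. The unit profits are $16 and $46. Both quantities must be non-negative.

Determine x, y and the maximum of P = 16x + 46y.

At the optimal vertex, x + 9y = 107 and y = 11.
Solving simultaneously gives x = 8, y = 11.

x = 8, y = 11, maximum P = 634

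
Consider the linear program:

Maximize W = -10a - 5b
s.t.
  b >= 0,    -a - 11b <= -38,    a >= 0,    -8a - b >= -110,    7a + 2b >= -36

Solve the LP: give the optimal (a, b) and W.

a = 0, b = 38/11, maximum W = -190/11

Vertices and W = -10a - 5b:
  (0, 38/11) → W = -190/11
  (1172/87, 194/87) → W = -4230/29
  (0, 110) → W = -550

The binding constraints are -a - 11b = -38 and a = 0.
Solving simultaneously gives a = 0, b = 38/11.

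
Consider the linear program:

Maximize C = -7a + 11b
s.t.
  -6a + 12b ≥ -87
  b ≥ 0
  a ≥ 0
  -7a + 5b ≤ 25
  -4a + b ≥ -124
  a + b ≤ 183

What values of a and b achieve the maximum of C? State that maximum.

a = 645/13, b = 968/13, maximum C = 6133/13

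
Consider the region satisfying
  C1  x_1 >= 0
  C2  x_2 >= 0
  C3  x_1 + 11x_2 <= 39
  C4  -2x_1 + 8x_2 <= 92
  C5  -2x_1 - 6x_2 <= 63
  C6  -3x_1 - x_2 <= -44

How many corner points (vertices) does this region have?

Of the 15 pairwise boundary intersections, those satisfying every inequality are:
  (39, 0)
  (44/3, 0)
  (445/32, 73/32)

3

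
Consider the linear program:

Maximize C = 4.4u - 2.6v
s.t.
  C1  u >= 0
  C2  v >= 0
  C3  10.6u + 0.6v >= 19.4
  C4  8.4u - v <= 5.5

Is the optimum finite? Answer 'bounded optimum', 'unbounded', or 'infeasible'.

bounded optimum

Feasible corners and C = 4.4u - 2.6v:
  (0, 97/3) → C = -1261/15
  (1135/782, 5233/782) → C = -43059/3910
The feasible region has finitely many vertices and no improving ray; the maximum is -43059/3910 at (1135/782, 5233/782).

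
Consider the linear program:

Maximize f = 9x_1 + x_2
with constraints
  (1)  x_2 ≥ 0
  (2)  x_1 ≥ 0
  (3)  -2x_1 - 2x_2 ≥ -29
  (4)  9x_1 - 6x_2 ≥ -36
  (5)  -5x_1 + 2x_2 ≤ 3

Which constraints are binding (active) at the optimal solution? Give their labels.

Vertices and f = 9x_1 + x_2:
  (0, 0) → f = 0
  (29/2, 0) → f = 261/2
  (0, 3/2) → f = 3/2
  (26/7, 151/14) → f = 619/14

The maximum is at (29/2, 0). Substituting into each constraint, equality holds for (1) and (3); the remaining constraints have slack.

(1) and (3)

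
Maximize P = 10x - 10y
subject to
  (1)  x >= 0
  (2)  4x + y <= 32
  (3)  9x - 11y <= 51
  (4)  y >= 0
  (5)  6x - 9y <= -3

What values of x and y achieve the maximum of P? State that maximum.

x = 95/14, y = 34/7, maximum P = 135/7

Feasible corners and P = 10x - 10y:
  (0, 32) → P = -320
  (0, 1/3) → P = -10/3
  (95/14, 34/7) → P = 135/7

The binding constraints are 4x + y = 32 and 6x - 9y = -3.
Solving simultaneously gives x = 95/14, y = 34/7.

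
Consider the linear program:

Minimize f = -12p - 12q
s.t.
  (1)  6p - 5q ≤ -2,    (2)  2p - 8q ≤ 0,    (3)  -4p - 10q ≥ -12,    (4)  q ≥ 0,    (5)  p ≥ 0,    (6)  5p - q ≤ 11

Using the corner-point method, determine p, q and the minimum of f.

Feasible corners and f = -12p - 12q:
  (1/2, 1) → f = -18
  (0, 2/5) → f = -24/5
  (0, 6/5) → f = -72/5

p = 1/2, q = 1, minimum f = -18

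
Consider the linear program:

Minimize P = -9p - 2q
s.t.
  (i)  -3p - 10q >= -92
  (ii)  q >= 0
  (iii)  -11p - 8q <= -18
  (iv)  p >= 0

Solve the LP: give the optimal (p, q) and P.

Corner points and P = -9p - 2q:
  (92/3, 0) → P = -276
  (0, 46/5) → P = -92/5
  (18/11, 0) → P = -162/11
  (0, 9/4) → P = -9/2

The optimum lies where -3p - 10q = -92 and q = 0.
Solving simultaneously gives p = 92/3, q = 0.

p = 92/3, q = 0, minimum P = -276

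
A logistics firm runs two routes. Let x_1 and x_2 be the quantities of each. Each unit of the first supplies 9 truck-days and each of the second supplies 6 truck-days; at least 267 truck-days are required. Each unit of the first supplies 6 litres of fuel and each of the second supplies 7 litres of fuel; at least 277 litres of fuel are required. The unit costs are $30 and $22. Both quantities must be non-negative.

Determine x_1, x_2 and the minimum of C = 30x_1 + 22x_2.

Corner points and C = 30x_1 + 22x_2:
  (0, 89/2) → C = 979
  (277/6, 0) → C = 1385
  (23/3, 33) → C = 956
The feasible region is unbounded (it extends along (0, 1), (1, 0)), but C strictly increases along every unbounded feasible direction, so there is no improving ray and the minimum is attained at a vertex.

x_1 = 23/3, x_2 = 33, minimum C = 956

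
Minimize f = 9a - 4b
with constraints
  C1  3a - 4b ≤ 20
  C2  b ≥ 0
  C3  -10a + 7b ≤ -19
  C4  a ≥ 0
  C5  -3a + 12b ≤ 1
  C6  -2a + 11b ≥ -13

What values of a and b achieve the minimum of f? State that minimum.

Extreme points and f = 9a - 4b:
  (61/6, 21/8) → f = 81
  (168/25, 1/25) → f = 1508/25
  (19/10, 0) → f = 171/10
  (13/2, 0) → f = 117/2
  (235/99, 67/99) → f = 1847/99

The optimum lies where b = 0 and -10a + 7b = -19.
Solving simultaneously gives a = 19/10, b = 0.

a = 19/10, b = 0, minimum f = 171/10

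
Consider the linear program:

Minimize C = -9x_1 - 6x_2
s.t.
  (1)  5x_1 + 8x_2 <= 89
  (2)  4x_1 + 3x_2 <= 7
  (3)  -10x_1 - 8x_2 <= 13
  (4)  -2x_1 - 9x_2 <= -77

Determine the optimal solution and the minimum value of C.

Extreme points and C = -9x_1 - 6x_2:
  (-211/17, 321/17) → C = -27/17
  (-102/5, 191/8) → C = 807/20
  (-28/5, 49/5) → C = -42/5
  (-733/74, 398/37) → C = 1821/74

The optimum lies where 4x_1 + 3x_2 = 7 and -2x_1 - 9x_2 = -77.
Solving simultaneously gives x_1 = -28/5, x_2 = 49/5.

x_1 = -28/5, x_2 = 49/5, minimum C = -42/5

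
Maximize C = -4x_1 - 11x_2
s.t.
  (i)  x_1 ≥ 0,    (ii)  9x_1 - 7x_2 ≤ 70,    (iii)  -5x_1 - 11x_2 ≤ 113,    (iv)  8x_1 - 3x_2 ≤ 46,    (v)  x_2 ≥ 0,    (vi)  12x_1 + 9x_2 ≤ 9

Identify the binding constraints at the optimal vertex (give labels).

(i) and (v)

Extreme points and C = -4x_1 - 11x_2:
  (0, 0) → C = 0
  (0, 1) → C = -11
  (3/4, 0) → C = -3

The maximum is at (0, 0). Substituting into each constraint, equality holds for (i) and (v); the remaining constraints have slack.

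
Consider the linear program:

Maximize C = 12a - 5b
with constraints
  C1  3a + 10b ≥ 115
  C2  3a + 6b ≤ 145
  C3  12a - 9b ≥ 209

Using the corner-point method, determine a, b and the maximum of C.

Corner points and C = 12a - 5b:
  (190/3, -15/2) → C = 1595/2
  (3125/147, 251/49) → C = 11245/49
  (853/33, 371/33) → C = 8381/33

At the optimal vertex, 3a + 10b = 115 and 3a + 6b = 145.
Solving simultaneously gives a = 190/3, b = -15/2.

a = 190/3, b = -15/2, maximum C = 1595/2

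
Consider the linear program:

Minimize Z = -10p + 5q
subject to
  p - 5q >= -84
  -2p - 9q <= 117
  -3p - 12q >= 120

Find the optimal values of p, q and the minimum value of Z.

The optimum lies where -2p - 9q = 117 and -3p - 12q = 120.
Solving simultaneously gives p = 108, q = -37.

p = 108, q = -37, minimum Z = -1265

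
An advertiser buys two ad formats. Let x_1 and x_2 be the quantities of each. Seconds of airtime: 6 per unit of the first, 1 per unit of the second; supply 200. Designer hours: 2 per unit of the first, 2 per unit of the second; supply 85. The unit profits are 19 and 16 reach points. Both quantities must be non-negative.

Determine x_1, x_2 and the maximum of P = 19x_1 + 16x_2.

Vertices and P = 19x_1 + 16x_2:
  (0, 0) → P = 0
  (0, 85/2) → P = 680
  (100/3, 0) → P = 1900/3
  (63/2, 11) → P = 1549/2

The binding constraints are 6x_1 + x_2 = 200 and 2x_1 + 2x_2 = 85.
Solving simultaneously gives x_1 = 63/2, x_2 = 11.

x_1 = 63/2, x_2 = 11, maximum P = 1549/2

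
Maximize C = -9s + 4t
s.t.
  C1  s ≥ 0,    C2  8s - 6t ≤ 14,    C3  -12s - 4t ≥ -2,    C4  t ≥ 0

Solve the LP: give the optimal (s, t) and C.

s = 0, t = 1/2, maximum C = 2

Extreme points and C = -9s + 4t:
  (0, 1/2) → C = 2
  (0, 0) → C = 0
  (1/6, 0) → C = -3/2

At the optimal vertex, s = 0 and -12s - 4t = -2.
Solving simultaneously gives s = 0, t = 1/2.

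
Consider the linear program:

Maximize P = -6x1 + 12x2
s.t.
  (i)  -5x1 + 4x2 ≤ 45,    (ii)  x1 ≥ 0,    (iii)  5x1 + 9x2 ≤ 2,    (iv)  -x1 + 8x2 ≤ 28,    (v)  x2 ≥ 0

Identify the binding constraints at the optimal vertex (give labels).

Vertices and P = -6x1 + 12x2:
  (0, 2/9) → P = 8/3
  (0, 0) → P = 0
  (2/5, 0) → P = -12/5

The maximum is at (0, 2/9). Substituting into each constraint, equality holds for (ii) and (iii); the remaining constraints have slack.

(ii) and (iii)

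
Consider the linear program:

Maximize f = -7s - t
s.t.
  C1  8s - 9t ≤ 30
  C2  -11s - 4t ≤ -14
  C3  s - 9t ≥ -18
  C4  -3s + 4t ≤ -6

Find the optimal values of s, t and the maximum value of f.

Vertices and f = -7s - t:
  (246/131, -218/131) → f = -1504/131
  (48/7, 58/21) → f = -1066/21
  (10/7, -3/7) → f = -67/7
  (126/23, 60/23) → f = -942/23

s = 10/7, t = -3/7, maximum f = -67/7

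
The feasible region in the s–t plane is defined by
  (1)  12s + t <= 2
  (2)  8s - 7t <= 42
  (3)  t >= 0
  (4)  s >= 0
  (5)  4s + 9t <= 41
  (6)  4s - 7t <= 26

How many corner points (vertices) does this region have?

Pairwise boundary intersections that survive every other constraint:
  (1/6, 0)
  (0, 2)
  (0, 0)

3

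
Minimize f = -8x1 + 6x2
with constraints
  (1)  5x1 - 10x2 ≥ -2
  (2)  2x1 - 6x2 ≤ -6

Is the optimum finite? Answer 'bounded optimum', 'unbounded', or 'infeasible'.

From the feasible point (24/5, 13/5), moving in the direction (6, 2) keeps every constraint satisfied while f decreases without bound.

unbounded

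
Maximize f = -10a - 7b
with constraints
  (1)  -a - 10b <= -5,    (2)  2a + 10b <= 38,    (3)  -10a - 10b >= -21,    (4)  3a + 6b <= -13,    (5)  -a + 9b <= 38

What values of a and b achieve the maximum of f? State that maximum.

a = -335/19, b = 43/19, maximum f = 3049/19

Corner points and f = -10a - 7b:
  (-20/3, 7/6) → f = 117/2
  (-335/19, 43/19) → f = 3049/19
  (-115/11, 101/33) → f = 2743/33

The binding constraints are -a - 10b = -5 and -a + 9b = 38.
Solving simultaneously gives a = -335/19, b = 43/19.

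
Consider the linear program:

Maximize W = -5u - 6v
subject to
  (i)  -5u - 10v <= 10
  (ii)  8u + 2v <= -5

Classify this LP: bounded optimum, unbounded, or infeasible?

From the feasible point (-3/7, -11/14), moving in the direction (-10, 5) keeps every constraint satisfied while W increases without bound.

unbounded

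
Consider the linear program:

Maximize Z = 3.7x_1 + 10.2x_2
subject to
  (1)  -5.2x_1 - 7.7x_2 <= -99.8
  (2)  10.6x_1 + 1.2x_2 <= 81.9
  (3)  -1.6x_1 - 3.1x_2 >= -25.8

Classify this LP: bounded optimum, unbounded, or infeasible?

The boundaries -5.2x_1 - 7.7x_2 = -99.8 and 10.6x_1 + 1.2x_2 = 81.9 meet at (51087/7538, 31600/3769), but that point violates -1.6x_1 - 3.1x_2 ≥ -25.8. Every candidate vertex is excluded by some other constraint, so the feasible region is empty.

infeasible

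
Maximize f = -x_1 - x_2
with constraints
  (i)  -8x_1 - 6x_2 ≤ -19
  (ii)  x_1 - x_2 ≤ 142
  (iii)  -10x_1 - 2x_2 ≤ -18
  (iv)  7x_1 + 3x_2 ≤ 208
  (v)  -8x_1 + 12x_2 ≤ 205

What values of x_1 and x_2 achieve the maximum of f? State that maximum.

Corner points and f = -x_1 - x_2:
  (871/14, -1117/14) → f = 123/7
  (35/22, 23/22) → f = -29/11
  (317/5, -393/5) → f = 76/5
  (-97/68, 1097/68) → f = -250/17
  (209/12, 1033/36) → f = -415/9

The optimum lies where -8x_1 - 6x_2 = -19 and x_1 - x_2 = 142.
Solving simultaneously gives x_1 = 871/14, x_2 = -1117/14.

x_1 = 871/14, x_2 = -1117/14, maximum f = 123/7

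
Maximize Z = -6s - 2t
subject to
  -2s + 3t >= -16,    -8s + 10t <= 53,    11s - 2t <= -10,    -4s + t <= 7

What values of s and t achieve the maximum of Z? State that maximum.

Vertices and Z = -6s - 2t:
  (-62/29, -196/29) → Z = 764/29
  (-37/10, -39/5) → Z = 189/5
  (3/47, 503/94) → Z = -521/47
  (-17/32, 39/8) → Z = -105/16

The optimum lies where -2s + 3t = -16 and -4s + t = 7.
Solving simultaneously gives s = -37/10, t = -39/5.

s = -37/10, t = -39/5, maximum Z = 189/5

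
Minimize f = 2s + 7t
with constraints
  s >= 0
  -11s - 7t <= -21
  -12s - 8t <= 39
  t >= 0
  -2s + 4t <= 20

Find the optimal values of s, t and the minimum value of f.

s = 21/11, t = 0, minimum f = 42/11

Corner points and f = 2s + 7t:
  (0, 3) → f = 21
  (0, 5) → f = 35
  (21/11, 0) → f = 42/11
The feasible region is unbounded (it extends along (2, 1), (1, 0)), but f strictly increases along every unbounded feasible direction, so there is no improving ray and the minimum is attained at a vertex.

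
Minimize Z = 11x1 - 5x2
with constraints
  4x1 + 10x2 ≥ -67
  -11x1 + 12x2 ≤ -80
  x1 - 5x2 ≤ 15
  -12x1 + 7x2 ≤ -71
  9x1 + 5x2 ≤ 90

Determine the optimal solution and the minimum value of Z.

Extreme points and Z = 11x1 - 5x2:
  (220/43, -85/43) → Z = 2845/43
  (1480/163, 270/163) → Z = 14930/163
  (21/2, -9/10) → Z = 120

The optimum lies where -11x1 + 12x2 = -80 and x1 - 5x2 = 15.
Solving simultaneously gives x1 = 220/43, x2 = -85/43.

x1 = 220/43, x2 = -85/43, minimum Z = 2845/43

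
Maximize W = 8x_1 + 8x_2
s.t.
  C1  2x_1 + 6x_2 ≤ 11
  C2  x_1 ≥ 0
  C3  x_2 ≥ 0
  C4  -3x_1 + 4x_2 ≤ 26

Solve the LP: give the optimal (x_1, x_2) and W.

Extreme points and W = 8x_1 + 8x_2:
  (0, 11/6) → W = 44/3
  (11/2, 0) → W = 44
  (0, 0) → W = 0

The optimum lies where 2x_1 + 6x_2 = 11 and x_2 = 0.
Solving simultaneously gives x_1 = 11/2, x_2 = 0.

x_1 = 11/2, x_2 = 0, maximum W = 44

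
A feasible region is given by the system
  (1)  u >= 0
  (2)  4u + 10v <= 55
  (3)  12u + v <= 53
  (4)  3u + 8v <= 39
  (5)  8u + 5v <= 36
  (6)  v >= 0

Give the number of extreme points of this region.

Of the 15 pairwise boundary intersections, those satisfying every inequality are:
  (0, 39/8)
  (0, 0)
  (229/52, 2/13)
  (53/12, 0)
  (93/49, 204/49)

5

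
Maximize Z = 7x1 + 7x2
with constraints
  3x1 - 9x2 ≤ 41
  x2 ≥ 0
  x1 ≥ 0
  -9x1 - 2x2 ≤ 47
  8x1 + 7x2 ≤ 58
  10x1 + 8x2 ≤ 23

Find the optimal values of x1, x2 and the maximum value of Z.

Feasible corners and Z = 7x1 + 7x2:
  (0, 0) → Z = 0
  (23/10, 0) → Z = 161/10
  (0, 23/8) → Z = 161/8

x1 = 0, x2 = 23/8, maximum Z = 161/8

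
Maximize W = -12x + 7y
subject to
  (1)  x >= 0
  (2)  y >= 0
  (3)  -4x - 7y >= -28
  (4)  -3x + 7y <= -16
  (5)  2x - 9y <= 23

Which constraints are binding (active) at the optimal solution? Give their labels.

Extreme points and W = -12x + 7y:
  (7, 0) → W = -84
  (16/3, 0) → W = -64
  (44/7, 20/49) → W = -508/7

The maximum is at (16/3, 0). Substituting into each constraint, equality holds for (2) and (4); the remaining constraints have slack.

(2) and (4)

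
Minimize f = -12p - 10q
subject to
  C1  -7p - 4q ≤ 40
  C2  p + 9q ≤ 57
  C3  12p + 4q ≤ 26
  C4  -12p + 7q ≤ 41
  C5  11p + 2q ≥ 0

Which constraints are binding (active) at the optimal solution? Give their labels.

Vertices and f = -12p - 10q:
  (66/5, -331/10) → f = 863/5
  (8/3, -44/3) → f = 344/3
  (3/22, 67/11) → f = -688/11
  (-82/101, 451/101) → f = -3526/101

The minimum is at (3/22, 67/11). Substituting into each constraint, equality holds for C3 and C4; the remaining constraints have slack.

C3 and C4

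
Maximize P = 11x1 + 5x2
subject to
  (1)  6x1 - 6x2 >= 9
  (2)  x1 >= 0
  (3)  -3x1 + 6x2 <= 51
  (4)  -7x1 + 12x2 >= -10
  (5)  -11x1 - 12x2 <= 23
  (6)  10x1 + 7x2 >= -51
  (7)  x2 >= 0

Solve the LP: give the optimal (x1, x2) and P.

x1 = 112, x2 = 129/2, maximum P = 3109/2

Extreme points and P = 11x1 + 5x2:
  (20, 37/2) → P = 625/2
  (8/5, 1/10) → P = 181/10
  (112, 129/2) → P = 3109/2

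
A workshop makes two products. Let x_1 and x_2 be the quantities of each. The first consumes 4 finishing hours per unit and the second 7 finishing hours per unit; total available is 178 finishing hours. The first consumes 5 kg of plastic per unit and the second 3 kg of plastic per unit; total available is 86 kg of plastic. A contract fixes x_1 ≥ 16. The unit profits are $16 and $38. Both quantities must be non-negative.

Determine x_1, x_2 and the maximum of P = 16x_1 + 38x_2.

Feasible corners and P = 16x_1 + 38x_2:
  (86/5, 0) → P = 1376/5
  (16, 0) → P = 256
  (16, 2) → P = 332

The optimum lies where 5x_1 + 3x_2 = 86 and x_1 = 16.
Solving simultaneously gives x_1 = 16, x_2 = 2.

x_1 = 16, x_2 = 2, maximum P = 332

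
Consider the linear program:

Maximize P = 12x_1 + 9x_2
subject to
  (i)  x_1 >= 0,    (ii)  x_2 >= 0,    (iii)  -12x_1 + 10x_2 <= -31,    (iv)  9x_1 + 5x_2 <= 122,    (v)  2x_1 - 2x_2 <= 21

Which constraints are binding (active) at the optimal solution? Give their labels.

(iii) and (iv)

Extreme points and P = 12x_1 + 9x_2:
  (31/12, 0) → P = 31
  (21/2, 0) → P = 126
  (55/6, 79/10) → P = 1811/10
  (349/28, 55/28) → P = 669/4

The maximum is at (55/6, 79/10). Substituting into each constraint, equality holds for (iii) and (iv); the remaining constraints have slack.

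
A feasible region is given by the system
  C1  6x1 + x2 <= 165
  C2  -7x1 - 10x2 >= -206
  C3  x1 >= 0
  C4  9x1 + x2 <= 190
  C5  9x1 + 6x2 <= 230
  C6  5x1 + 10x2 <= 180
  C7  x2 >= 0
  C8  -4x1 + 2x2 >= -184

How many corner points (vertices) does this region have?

Pairwise boundary intersections that survive every other constraint:
  (1694/83, 524/83)
  (13, 23/2)
  (0, 18)
  (0, 0)
  (190/9, 0)

5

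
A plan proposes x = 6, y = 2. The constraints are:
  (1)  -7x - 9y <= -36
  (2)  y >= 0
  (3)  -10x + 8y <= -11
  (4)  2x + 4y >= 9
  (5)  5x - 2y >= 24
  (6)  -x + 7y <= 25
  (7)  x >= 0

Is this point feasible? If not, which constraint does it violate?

feasible

(1): -60 ≤ -36 ✓
(2): 2 ≥ 0 ✓
(3): -44 ≤ -11 ✓
(4): 20 ≥ 9 ✓
(5): 26 ≥ 24 ✓
(6): 8 ≤ 25 ✓
(7): 6 ≥ 0 ✓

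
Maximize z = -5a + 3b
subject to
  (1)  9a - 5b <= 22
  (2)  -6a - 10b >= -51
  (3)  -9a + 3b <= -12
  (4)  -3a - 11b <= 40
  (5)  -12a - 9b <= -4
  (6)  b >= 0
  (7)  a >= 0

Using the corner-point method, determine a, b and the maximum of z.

a = 91/36, b = 43/12, maximum z = -17/9

Vertices and z = -5a + 3b:
  (95/24, 109/40) → z = -697/60
  (22/9, 0) → z = -110/9
  (91/36, 43/12) → z = -17/9
  (4/3, 0) → z = -20/3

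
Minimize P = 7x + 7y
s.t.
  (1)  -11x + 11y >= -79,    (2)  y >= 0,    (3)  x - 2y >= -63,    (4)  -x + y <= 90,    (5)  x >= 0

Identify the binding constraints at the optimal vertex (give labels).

(2) and (5)

Extreme points and P = 7x + 7y:
  (79/11, 0) → P = 553/11
  (851/11, 772/11) → P = 11361/11
  (0, 0) → P = 0
  (0, 63/2) → P = 441/2

The minimum is at (0, 0). Substituting into each constraint, equality holds for (2) and (5); the remaining constraints have slack.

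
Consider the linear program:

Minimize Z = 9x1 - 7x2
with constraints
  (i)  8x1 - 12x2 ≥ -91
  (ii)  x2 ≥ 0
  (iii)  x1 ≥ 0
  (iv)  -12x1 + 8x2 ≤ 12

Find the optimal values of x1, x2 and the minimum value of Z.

The feasible region is unbounded (it extends along (1, 0), (3, 2)), but Z strictly increases along every unbounded feasible direction, so there is no improving ray and the minimum is attained at a vertex.

x1 = 73/10, x2 = 249/20, minimum Z = -429/20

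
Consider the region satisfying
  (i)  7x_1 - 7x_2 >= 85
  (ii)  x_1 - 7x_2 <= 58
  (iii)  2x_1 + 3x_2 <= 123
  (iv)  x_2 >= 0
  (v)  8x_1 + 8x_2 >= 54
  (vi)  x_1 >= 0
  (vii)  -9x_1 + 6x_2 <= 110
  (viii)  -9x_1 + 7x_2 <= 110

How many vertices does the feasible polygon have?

4

Intersecting each pair of boundary lines and keeping only the points that satisfy every inequality leaves:
  (1116/35, 691/35)
  (85/7, 0)
  (1035/17, 7/17)
  (58, 0)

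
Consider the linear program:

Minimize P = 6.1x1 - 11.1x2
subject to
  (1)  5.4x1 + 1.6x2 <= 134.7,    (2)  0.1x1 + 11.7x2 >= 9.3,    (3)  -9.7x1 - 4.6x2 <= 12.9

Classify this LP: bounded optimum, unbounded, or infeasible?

unbounded

From the feasible point (156111/6302, 3675/6302), moving in the direction (-4.6, 9.7) keeps every constraint satisfied while P decreases without bound.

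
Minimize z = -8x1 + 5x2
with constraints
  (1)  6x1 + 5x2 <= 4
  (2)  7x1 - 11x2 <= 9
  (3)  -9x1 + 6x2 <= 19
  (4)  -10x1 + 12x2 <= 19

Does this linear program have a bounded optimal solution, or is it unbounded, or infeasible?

Vertices and z = -8x1 + 5x2:
  (89/101, -26/101) → z = -842/101
  (-47/122, 77/61) → z = 573/61
  (-263/57, -214/57) → z = 1034/57
  (-19/8, -19/48) → z = 817/48
The feasible region has finitely many vertices and no improving ray; the minimum is -842/101 at (89/101, -26/101).

bounded optimum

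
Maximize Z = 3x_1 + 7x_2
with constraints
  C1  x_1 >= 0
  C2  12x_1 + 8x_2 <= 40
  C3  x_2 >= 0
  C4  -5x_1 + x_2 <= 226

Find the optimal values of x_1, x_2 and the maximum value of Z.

x_1 = 0, x_2 = 5, maximum Z = 35

Corner points and Z = 3x_1 + 7x_2:
  (0, 5) → Z = 35
  (0, 0) → Z = 0
  (10/3, 0) → Z = 10

The binding constraints are x_1 = 0 and 12x_1 + 8x_2 = 40.
Solving simultaneously gives x_1 = 0, x_2 = 5.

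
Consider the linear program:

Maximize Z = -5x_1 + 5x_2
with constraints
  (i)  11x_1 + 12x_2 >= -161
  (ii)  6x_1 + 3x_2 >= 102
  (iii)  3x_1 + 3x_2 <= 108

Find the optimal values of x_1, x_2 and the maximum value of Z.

x_1 = -2, x_2 = 38, maximum Z = 200

Feasible corners and Z = -5x_1 + 5x_2:
  (569/13, -696/13) → Z = -6325/13
  (593, -557) → Z = -5750
  (-2, 38) → Z = 200

At the optimal vertex, 6x_1 + 3x_2 = 102 and 3x_1 + 3x_2 = 108.
Solving simultaneously gives x_1 = -2, x_2 = 38.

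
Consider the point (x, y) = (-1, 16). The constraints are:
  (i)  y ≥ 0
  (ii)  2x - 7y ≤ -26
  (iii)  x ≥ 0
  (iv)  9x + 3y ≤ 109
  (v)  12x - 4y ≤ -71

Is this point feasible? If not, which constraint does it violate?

Constraint (iii): x = -1, which is not ≥ 0. All other constraints are satisfied.

not feasible — violates (iii)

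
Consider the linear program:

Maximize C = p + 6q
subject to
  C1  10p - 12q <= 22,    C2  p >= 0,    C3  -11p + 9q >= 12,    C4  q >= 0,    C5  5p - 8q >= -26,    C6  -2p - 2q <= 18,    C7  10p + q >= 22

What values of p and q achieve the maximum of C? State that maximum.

Feasible corners and C = p + 6q:
  (138/43, 226/43) → C = 1494/43
  (186/101, 362/101) → C = 2358/101
  (30/17, 74/17) → C = 474/17

p = 138/43, q = 226/43, maximum C = 1494/43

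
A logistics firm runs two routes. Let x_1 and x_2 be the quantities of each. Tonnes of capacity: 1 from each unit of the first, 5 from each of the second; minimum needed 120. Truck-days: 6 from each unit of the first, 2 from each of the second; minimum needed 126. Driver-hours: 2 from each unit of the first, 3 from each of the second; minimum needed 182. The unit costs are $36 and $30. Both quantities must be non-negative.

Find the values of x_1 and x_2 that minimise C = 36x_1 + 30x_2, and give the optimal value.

The feasible region is unbounded (it extends along (0, 1), (1, 0)), but C strictly increases along every unbounded feasible direction, so there is no improving ray and the minimum is attained at a vertex.

At the optimal vertex, 6x_1 + 2x_2 = 126 and 2x_1 + 3x_2 = 182.
Solving simultaneously gives x_1 = 1, x_2 = 60.

x_1 = 1, x_2 = 60, minimum C = 1836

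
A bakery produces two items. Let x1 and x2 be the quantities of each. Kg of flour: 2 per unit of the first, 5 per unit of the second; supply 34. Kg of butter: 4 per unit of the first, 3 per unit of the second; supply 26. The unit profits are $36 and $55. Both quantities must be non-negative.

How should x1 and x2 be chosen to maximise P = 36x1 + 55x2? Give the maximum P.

Corner points and P = 36x1 + 55x2:
  (0, 0) → P = 0
  (0, 34/5) → P = 374
  (13/2, 0) → P = 234
  (2, 6) → P = 402

The binding constraints are 2x1 + 5x2 = 34 and 4x1 + 3x2 = 26.
Solving simultaneously gives x1 = 2, x2 = 6.

x1 = 2, x2 = 6, maximum P = 402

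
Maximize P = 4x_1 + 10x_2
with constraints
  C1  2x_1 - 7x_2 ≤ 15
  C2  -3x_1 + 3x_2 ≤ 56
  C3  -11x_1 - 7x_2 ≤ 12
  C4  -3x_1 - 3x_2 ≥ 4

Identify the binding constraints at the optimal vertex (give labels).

Extreme points and P = 4x_1 + 10x_2:
  (3/13, -27/13) → P = -258/13
  (17/27, -53/27) → P = -154/9
  (-2/3, -2/3) → P = -28/3

The maximum is at (-2/3, -2/3). Substituting into each constraint, equality holds for C3 and C4; the remaining constraints have slack.

C3 and C4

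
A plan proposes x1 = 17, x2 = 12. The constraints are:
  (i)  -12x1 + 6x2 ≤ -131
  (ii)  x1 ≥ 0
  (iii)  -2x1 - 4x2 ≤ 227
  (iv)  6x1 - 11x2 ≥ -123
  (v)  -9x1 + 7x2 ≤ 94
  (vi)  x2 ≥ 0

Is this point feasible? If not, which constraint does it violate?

(i): -132 ≤ -131 ✓
(ii): 17 ≥ 0 ✓
(iii): -82 ≤ 227 ✓
(iv): -30 ≥ -123 ✓
(v): -69 ≤ 94 ✓
(vi): 12 ≥ 0 ✓

feasible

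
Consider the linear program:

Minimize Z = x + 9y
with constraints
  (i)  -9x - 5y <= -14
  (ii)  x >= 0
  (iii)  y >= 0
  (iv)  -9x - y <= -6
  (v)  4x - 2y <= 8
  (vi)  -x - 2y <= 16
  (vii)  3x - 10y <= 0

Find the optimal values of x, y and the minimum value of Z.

Extreme points and Z = x + 9y:
  (4/9, 2) → Z = 166/9
  (4/3, 2/5) → Z = 74/15
  (0, 6) → Z = 54
  (40/17, 12/17) → Z = 148/17
The feasible region is unbounded (it extends along (0, 1), (1, 2)), but Z strictly increases along every unbounded feasible direction, so there is no improving ray and the minimum is attained at a vertex.

x = 4/3, y = 2/5, minimum Z = 74/15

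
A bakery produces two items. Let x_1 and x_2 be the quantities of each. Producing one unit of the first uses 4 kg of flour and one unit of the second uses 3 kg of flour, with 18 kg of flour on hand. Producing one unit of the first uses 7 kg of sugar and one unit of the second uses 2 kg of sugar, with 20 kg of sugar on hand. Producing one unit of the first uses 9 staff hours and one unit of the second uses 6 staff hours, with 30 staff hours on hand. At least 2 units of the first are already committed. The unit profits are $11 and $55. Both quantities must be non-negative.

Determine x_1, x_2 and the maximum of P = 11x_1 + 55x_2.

x_1 = 2, x_2 = 2, maximum P = 132

Corner points and P = 11x_1 + 55x_2:
  (20/7, 0) → P = 220/7
  (2, 0) → P = 22
  (5/2, 5/4) → P = 385/4
  (2, 2) → P = 132

The optimum lies where 9x_1 + 6x_2 = 30 and x_1 = 2.
Solving simultaneously gives x_1 = 2, x_2 = 2.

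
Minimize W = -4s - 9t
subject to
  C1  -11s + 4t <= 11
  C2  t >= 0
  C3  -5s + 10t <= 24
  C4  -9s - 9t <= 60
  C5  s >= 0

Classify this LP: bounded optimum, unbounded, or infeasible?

unbounded

From the feasible point (0, 0), moving in the direction (10, 5) keeps every constraint satisfied while W decreases without bound.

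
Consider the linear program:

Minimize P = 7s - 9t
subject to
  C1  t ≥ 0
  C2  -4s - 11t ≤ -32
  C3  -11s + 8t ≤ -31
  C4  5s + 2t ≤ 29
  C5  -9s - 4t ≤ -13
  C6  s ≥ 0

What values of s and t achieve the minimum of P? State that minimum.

s = 147/31, t = 82/31, minimum P = 291/31

Extreme points and P = 7s - 9t:
  (199/51, 76/51) → P = 709/51
  (255/47, 44/47) → P = 1389/47
  (147/31, 82/31) → P = 291/31

The binding constraints are -11s + 8t = -31 and 5s + 2t = 29.
Solving simultaneously gives s = 147/31, t = 82/31.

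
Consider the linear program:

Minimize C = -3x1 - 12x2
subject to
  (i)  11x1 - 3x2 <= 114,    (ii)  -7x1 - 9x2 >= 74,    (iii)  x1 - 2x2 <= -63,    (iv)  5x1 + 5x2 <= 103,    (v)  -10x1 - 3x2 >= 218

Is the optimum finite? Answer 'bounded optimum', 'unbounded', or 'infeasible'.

From the feasible point (-715/23, 367/23), moving in the direction (-9, 7) keeps every constraint satisfied while C decreases without bound.

unbounded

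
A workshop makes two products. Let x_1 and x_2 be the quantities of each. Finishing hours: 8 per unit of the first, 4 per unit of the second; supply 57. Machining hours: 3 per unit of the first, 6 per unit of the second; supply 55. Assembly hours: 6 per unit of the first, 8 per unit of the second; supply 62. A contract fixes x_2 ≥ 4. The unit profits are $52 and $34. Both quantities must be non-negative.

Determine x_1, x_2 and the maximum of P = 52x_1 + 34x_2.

x_1 = 5, x_2 = 4, maximum P = 396

Vertices and P = 52x_1 + 34x_2:
  (0, 31/4) → P = 527/2
  (0, 4) → P = 136
  (5, 4) → P = 396

At the optimal vertex, 6x_1 + 8x_2 = 62 and x_2 = 4.
Solving simultaneously gives x_1 = 5, x_2 = 4.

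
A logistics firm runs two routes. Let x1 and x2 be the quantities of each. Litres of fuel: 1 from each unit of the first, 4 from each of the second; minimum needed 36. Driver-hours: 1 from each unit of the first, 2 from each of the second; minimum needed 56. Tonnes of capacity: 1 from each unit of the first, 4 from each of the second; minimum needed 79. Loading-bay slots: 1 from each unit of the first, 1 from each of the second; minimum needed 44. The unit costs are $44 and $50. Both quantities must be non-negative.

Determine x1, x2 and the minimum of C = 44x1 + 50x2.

Corner points and C = 44x1 + 50x2:
  (0, 44) → C = 2200
  (79, 0) → C = 3476
  (33, 23/2) → C = 2027
  (32, 12) → C = 2008
The feasible region is unbounded (it extends along (0, 1), (1, 0)), but C strictly increases along every unbounded feasible direction, so there is no improving ray and the minimum is attained at a vertex.

The binding constraints are x1 + 2x2 = 56 and x1 + x2 = 44.
Solving simultaneously gives x1 = 32, x2 = 12.

x1 = 32, x2 = 12, minimum C = 2008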